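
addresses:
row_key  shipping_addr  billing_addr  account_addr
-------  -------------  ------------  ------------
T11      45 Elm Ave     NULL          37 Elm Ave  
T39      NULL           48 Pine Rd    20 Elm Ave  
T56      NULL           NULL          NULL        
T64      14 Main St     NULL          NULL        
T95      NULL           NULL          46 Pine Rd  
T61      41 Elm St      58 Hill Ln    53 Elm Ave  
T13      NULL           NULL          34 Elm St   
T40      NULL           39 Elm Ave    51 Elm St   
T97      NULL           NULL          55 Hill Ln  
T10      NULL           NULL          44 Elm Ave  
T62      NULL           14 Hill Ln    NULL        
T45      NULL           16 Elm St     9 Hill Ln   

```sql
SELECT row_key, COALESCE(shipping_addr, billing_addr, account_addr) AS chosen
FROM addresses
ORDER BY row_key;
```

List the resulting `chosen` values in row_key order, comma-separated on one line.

44 Elm Ave, 45 Elm Ave, 34 Elm St, 48 Pine Rd, 39 Elm Ave, 16 Elm St, NULL, 41 Elm St, 14 Hill Ln, 14 Main St, 46 Pine Rd, 55 Hill Ln

row_key=T10: shipping_addr=NULL, billing_addr=NULL, account_addr=44 Elm Ave → 44 Elm Ave
row_key=T11: shipping_addr=45 Elm Ave → 45 Elm Ave
row_key=T13: shipping_addr=NULL, billing_addr=NULL, account_addr=34 Elm St → 34 Elm St
row_key=T39: shipping_addr=NULL, billing_addr=48 Pine Rd → 48 Pine Rd
row_key=T40: shipping_addr=NULL, billing_addr=39 Elm Ave → 39 Elm Ave
row_key=T45: shipping_addr=NULL, billing_addr=16 Elm St → 16 Elm St
row_key=T56: shipping_addr=NULL, billing_addr=NULL, account_addr=NULL (all NULL) → NULL
row_key=T61: shipping_addr=41 Elm St → 41 Elm St
row_key=T62: shipping_addr=NULL, billing_addr=14 Hill Ln → 14 Hill Ln
row_key=T64: shipping_addr=14 Main St → 14 Main St
row_key=T95: shipping_addr=NULL, billing_addr=NULL, account_addr=46 Pine Rd → 46 Pine Rd
row_key=T97: shipping_addr=NULL, billing_addr=NULL, account_addr=55 Hill Ln → 55 Hill Ln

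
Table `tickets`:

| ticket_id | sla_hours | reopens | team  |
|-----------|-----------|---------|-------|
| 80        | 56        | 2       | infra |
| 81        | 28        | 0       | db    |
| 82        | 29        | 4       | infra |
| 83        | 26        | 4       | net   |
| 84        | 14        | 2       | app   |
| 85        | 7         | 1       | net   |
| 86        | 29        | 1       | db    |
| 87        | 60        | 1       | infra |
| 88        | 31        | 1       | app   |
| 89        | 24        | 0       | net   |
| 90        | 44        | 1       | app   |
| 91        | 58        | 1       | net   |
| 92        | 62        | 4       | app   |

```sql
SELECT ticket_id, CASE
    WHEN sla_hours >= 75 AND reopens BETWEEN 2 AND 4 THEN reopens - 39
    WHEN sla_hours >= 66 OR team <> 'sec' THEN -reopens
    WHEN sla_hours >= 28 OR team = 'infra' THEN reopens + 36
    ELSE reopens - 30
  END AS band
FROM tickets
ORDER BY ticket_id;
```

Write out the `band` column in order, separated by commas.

-2, 0, -4, -4, -2, -1, -1, -1, -1, 0, -1, -1, -4

ticket_id=80: sla_hours >= 66 OR team <> 'sec' → -2
ticket_id=81: sla_hours >= 66 OR team <> 'sec' → 0
ticket_id=82: sla_hours >= 66 OR team <> 'sec' → -4
ticket_id=83: sla_hours >= 66 OR team <> 'sec' → -4
ticket_id=84: sla_hours >= 66 OR team <> 'sec' → -2
ticket_id=85: sla_hours >= 66 OR team <> 'sec' → -1
ticket_id=86: sla_hours >= 66 OR team <> 'sec' → -1
ticket_id=87: sla_hours >= 66 OR team <> 'sec' → -1
ticket_id=88: sla_hours >= 66 OR team <> 'sec' → -1
ticket_id=89: sla_hours >= 66 OR team <> 'sec' → 0
ticket_id=90: sla_hours >= 66 OR team <> 'sec' → -1
ticket_id=91: sla_hours >= 66 OR team <> 'sec' → -1
ticket_id=92: sla_hours >= 66 OR team <> 'sec' → -4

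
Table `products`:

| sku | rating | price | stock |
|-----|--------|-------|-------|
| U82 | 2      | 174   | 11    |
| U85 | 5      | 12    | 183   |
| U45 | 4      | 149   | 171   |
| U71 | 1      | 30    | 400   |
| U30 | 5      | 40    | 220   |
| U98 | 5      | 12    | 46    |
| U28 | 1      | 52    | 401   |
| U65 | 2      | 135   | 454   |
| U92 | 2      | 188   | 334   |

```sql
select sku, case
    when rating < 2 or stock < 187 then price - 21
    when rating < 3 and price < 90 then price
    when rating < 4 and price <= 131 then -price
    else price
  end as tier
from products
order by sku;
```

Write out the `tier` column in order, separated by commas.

31, 40, 128, 135, 9, 153, -9, 188, -9

sku=U28: rating < 2 or stock < 187 → 31
sku=U30: ELSE → 40
sku=U45: rating < 2 or stock < 187 → 128
sku=U65: ELSE → 135
sku=U71: rating < 2 or stock < 187 → 9
sku=U82: rating < 2 or stock < 187 → 153
sku=U85: rating < 2 or stock < 187 → -9
sku=U92: ELSE → 188
sku=U98: rating < 2 or stock < 187 → -9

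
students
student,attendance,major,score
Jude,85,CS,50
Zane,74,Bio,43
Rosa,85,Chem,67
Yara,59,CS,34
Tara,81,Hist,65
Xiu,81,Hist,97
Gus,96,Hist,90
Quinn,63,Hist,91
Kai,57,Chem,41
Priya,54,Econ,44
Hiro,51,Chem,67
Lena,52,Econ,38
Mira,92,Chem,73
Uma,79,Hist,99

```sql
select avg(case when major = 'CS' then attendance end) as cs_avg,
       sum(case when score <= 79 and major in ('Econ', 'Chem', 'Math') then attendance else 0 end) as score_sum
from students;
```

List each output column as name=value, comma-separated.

[cs_avg: major = 'CS']
student=Jude: ✓ → 85
student=Zane: ✗
student=Rosa: ✗
student=Yara: ✓ → 59
student=Tara: ✗
student=Xiu: ✗
student=Gus: ✗
student=Quinn: ✗
student=Kai: ✗
student=Priya: ✗
student=Hiro: ✗
student=Lena: ✗
student=Mira: ✗
student=Uma: ✗
cs_avg = (85 + 59) / 2 = 72
—
[score_sum: score <= 79 and major in ('Econ', 'Chem', 'Math')]
student=Jude: ✗
student=Zane: ✗
student=Rosa: ✓ → 85
student=Yara: ✗
student=Tara: ✗
student=Xiu: ✗
student=Gus: ✗
student=Quinn: ✗
student=Kai: ✓ → 57
student=Priya: ✓ → 54
student=Hiro: ✓ → 51
student=Lena: ✓ → 52
student=Mira: ✓ → 92
student=Uma: ✗
score_sum = 85 + 57 + 54 + 51 + 52 + 92 = 391

cs_avg=72, score_sum=391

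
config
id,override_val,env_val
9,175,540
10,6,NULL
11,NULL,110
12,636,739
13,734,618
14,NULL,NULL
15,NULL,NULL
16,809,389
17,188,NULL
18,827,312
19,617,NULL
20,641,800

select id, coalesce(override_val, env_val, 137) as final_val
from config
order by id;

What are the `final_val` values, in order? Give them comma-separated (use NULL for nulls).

175, 6, 110, 636, 734, 137, 137, 809, 188, 827, 617, 641

id=9: override_val=175 → 175
id=10: override_val=6 → 6
id=11: override_val=NULL, env_val=110 → 110
id=12: override_val=636 → 636
id=13: override_val=734 → 734
id=14: override_val=NULL, env_val=NULL, → literal 137 → 137
id=15: override_val=NULL, env_val=NULL, → literal 137 → 137
id=16: override_val=809 → 809
id=17: override_val=188 → 188
id=18: override_val=827 → 827
id=19: override_val=617 → 617
id=20: override_val=641 → 641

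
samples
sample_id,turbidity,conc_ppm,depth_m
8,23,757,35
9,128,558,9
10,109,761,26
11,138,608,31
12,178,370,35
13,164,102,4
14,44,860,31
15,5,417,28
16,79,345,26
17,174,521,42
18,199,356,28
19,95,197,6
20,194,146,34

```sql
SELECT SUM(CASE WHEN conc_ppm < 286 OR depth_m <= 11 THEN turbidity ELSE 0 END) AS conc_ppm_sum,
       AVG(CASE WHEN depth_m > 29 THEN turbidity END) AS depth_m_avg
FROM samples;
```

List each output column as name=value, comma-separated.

conc_ppm_sum=581, depth_m_avg=125.1666666667

[conc_ppm_sum: conc_ppm < 286 OR depth_m <= 11]
sample_id=8: ✗
sample_id=9: ✓ → 128
sample_id=10: ✗
sample_id=11: ✗
sample_id=12: ✗
sample_id=13: ✓ → 164
sample_id=14: ✗
sample_id=15: ✗
sample_id=16: ✗
sample_id=17: ✗
sample_id=18: ✗
sample_id=19: ✓ → 95
sample_id=20: ✓ → 194
conc_ppm_sum = 128 + 164 + 95 + 194 = 581
—
[depth_m_avg: depth_m > 29]
sample_id=8: ✓ → 23
sample_id=9: ✗
sample_id=10: ✗
sample_id=11: ✓ → 138
sample_id=12: ✓ → 178
sample_id=13: ✗
sample_id=14: ✓ → 44
sample_id=15: ✗
sample_id=16: ✗
sample_id=17: ✓ → 174
sample_id=18: ✗
sample_id=19: ✗
sample_id=20: ✓ → 194
depth_m_avg = (23 + 138 + 178 + 44 + 174 + 194) / 6 = 125.1666666667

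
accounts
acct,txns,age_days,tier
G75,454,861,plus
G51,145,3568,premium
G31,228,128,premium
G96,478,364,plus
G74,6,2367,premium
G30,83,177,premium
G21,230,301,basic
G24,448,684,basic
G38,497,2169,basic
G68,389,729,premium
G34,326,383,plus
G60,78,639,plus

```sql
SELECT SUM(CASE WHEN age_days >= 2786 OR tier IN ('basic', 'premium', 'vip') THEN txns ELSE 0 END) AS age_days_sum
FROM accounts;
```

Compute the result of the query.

acct=G75: ✗
acct=G51: ✓ → 145
acct=G31: ✓ → 228
acct=G96: ✗
acct=G74: ✓ → 6
acct=G30: ✓ → 83
acct=G21: ✓ → 230
acct=G24: ✓ → 448
acct=G38: ✓ → 497
acct=G68: ✓ → 389
acct=G34: ✗
acct=G60: ✗
age_days_sum = 145 + 228 + 6 + 83 + 230 + 448 + 497 + 389 = 2026

2026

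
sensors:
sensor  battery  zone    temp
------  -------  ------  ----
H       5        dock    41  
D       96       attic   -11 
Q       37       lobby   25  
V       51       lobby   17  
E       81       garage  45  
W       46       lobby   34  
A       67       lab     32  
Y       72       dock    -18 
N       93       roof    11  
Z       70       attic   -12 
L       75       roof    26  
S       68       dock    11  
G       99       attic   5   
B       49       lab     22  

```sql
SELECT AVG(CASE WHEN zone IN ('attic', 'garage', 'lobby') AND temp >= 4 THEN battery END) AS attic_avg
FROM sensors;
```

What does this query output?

62.8

sensor=H: ✗
sensor=D: ✗
sensor=Q: ✓ → 37
sensor=V: ✓ → 51
sensor=E: ✓ → 81
sensor=W: ✓ → 46
sensor=A: ✗
sensor=Y: ✗
sensor=N: ✗
sensor=Z: ✗
sensor=L: ✗
sensor=S: ✗
sensor=G: ✓ → 99
sensor=B: ✗
attic_avg = (37 + 51 + 81 + 46 + 99) / 5 = 62.8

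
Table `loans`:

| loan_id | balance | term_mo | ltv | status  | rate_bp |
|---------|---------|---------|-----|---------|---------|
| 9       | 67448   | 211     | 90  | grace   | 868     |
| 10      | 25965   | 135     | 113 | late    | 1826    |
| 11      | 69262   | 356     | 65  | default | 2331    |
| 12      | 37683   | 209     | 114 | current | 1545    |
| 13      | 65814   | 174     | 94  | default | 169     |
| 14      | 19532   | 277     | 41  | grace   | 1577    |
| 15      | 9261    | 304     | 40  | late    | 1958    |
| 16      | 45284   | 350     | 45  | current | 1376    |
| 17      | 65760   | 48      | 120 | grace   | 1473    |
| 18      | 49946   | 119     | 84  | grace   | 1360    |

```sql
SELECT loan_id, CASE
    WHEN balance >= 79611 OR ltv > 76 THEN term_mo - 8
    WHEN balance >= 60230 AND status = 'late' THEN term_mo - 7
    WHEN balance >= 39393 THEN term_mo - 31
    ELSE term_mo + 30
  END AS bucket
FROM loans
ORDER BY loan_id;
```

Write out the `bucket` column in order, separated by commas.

203, 127, 325, 201, 166, 307, 334, 319, 40, 111

loan_id=9: balance >= 79611 OR ltv > 76 → 203
loan_id=10: balance >= 79611 OR ltv > 76 → 127
loan_id=11: balance >= 39393 → 325
loan_id=12: balance >= 79611 OR ltv > 76 → 201
loan_id=13: balance >= 79611 OR ltv > 76 → 166
loan_id=14: ELSE → 307
loan_id=15: ELSE → 334
loan_id=16: balance >= 39393 → 319
loan_id=17: balance >= 79611 OR ltv > 76 → 40
loan_id=18: balance >= 79611 OR ltv > 76 → 111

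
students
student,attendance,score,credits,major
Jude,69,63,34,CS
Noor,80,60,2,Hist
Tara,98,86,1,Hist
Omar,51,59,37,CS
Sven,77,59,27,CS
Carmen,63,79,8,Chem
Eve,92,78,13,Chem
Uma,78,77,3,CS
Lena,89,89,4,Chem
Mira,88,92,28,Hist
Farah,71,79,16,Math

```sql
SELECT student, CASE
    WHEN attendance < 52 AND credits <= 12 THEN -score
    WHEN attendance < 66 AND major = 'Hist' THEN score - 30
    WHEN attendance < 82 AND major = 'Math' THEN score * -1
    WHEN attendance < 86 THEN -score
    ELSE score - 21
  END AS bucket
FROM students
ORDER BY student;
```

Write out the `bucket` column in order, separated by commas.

student=Carmen: attendance < 86 → -79
student=Eve: ELSE → 57
student=Farah: attendance < 82 AND major = 'Math' → -79
student=Jude: attendance < 86 → -63
student=Lena: ELSE → 68
student=Mira: ELSE → 71
student=Noor: attendance < 86 → -60
student=Omar: attendance < 86 → -59
student=Sven: attendance < 86 → -59
student=Tara: ELSE → 65
student=Uma: attendance < 86 → -77

-79, 57, -79, -63, 68, 71, -60, -59, -59, 65, -77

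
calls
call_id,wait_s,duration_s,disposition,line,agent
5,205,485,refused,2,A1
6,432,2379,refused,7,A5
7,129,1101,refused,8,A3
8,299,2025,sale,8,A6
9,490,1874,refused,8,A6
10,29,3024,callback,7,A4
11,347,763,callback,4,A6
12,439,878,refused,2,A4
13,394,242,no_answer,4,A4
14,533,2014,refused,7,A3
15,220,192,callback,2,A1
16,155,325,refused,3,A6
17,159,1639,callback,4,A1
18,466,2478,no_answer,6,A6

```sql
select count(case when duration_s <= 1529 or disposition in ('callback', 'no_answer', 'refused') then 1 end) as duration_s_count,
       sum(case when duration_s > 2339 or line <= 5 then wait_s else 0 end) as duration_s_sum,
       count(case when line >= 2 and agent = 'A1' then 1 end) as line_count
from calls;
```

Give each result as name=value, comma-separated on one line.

duration_s_count=13, duration_s_sum=2846, line_count=3

[duration_s_count: duration_s <= 1529 or disposition in ('callback', 'no_answer', 'refused')]
call_id=5: ✓ → 1
call_id=6: ✓ → 1
call_id=7: ✓ → 1
call_id=8: ✗
call_id=9: ✓ → 1
call_id=10: ✓ → 1
call_id=11: ✓ → 1
call_id=12: ✓ → 1
call_id=13: ✓ → 1
call_id=14: ✓ → 1
call_id=15: ✓ → 1
call_id=16: ✓ → 1
call_id=17: ✓ → 1
call_id=18: ✓ → 1
duration_s_count = COUNT(1, 1, 1, 1, 1, 1, 1, 1, 1, 1, 1, 1, 1) = 13
—
[duration_s_sum: duration_s > 2339 or line <= 5]
call_id=5: ✓ → 205
call_id=6: ✓ → 432
call_id=7: ✗
call_id=8: ✗
call_id=9: ✗
call_id=10: ✓ → 29
call_id=11: ✓ → 347
call_id=12: ✓ → 439
call_id=13: ✓ → 394
call_id=14: ✗
call_id=15: ✓ → 220
call_id=16: ✓ → 155
call_id=17: ✓ → 159
call_id=18: ✓ → 466
duration_s_sum = 205 + 432 + 29 + 347 + 439 + 394 + 220 + 155 + 159 + 466 = 2846
—
[line_count: line >= 2 and agent = 'A1']
call_id=5: ✓ → 1
call_id=6: ✗
call_id=7: ✗
call_id=8: ✗
call_id=9: ✗
call_id=10: ✗
call_id=11: ✗
call_id=12: ✗
call_id=13: ✗
call_id=14: ✗
call_id=15: ✓ → 1
call_id=16: ✗
call_id=17: ✓ → 1
call_id=18: ✗
line_count = COUNT(1, 1, 1) = 3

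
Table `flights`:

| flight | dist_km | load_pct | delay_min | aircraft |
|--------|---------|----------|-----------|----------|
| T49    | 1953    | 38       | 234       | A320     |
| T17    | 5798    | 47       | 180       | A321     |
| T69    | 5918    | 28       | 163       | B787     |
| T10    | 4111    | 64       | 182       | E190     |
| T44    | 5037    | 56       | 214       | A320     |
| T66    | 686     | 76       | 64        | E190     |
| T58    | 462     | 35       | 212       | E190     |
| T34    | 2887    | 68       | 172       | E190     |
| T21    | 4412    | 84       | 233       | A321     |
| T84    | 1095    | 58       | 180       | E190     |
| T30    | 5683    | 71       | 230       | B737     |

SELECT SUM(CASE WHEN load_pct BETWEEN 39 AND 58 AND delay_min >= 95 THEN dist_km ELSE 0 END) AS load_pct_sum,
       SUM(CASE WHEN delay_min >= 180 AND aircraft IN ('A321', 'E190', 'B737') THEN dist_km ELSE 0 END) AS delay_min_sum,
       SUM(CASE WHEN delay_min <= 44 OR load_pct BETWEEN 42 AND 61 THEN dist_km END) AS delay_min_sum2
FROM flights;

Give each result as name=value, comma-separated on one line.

load_pct_sum=11930, delay_min_sum=21561, delay_min_sum2=11930

[load_pct_sum: load_pct BETWEEN 39 AND 58 AND delay_min >= 95]
flight=T49: ✗
flight=T17: ✓ → 5798
flight=T69: ✗
flight=T10: ✗
flight=T44: ✓ → 5037
flight=T66: ✗
flight=T58: ✗
flight=T34: ✗
flight=T21: ✗
flight=T84: ✓ → 1095
flight=T30: ✗
load_pct_sum = 5798 + 5037 + 1095 = 11930
—
[delay_min_sum: delay_min >= 180 AND aircraft IN ('A321', 'E190', 'B737')]
flight=T49: ✗
flight=T17: ✓ → 5798
flight=T69: ✗
flight=T10: ✓ → 4111
flight=T44: ✗
flight=T66: ✗
flight=T58: ✓ → 462
flight=T34: ✗
flight=T21: ✓ → 4412
flight=T84: ✓ → 1095
flight=T30: ✓ → 5683
delay_min_sum = 5798 + 4111 + 462 + 4412 + 1095 + 5683 = 21561
—
[delay_min_sum2: delay_min <= 44 OR load_pct BETWEEN 42 AND 61]
flight=T49: ✗
flight=T17: ✓ → 5798
flight=T69: ✗
flight=T10: ✗
flight=T44: ✓ → 5037
flight=T66: ✗
flight=T58: ✗
flight=T34: ✗
flight=T21: ✗
flight=T84: ✓ → 1095
flight=T30: ✗
delay_min_sum2 = 5798 + 5037 + 1095 = 11930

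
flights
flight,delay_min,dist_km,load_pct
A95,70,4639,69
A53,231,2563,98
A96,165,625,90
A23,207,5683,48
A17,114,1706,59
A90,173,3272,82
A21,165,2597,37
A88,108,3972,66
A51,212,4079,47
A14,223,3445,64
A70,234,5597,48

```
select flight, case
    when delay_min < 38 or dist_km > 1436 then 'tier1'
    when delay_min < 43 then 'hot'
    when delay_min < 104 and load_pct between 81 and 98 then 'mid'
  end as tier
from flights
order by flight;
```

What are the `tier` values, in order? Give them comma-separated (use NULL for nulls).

flight=A14: delay_min < 38 or dist_km > 1436 → tier1
flight=A17: delay_min < 38 or dist_km > 1436 → tier1
flight=A21: delay_min < 38 or dist_km > 1436 → tier1
flight=A23: delay_min < 38 or dist_km > 1436 → tier1
flight=A51: delay_min < 38 or dist_km > 1436 → tier1
flight=A53: delay_min < 38 or dist_km > 1436 → tier1
flight=A70: delay_min < 38 or dist_km > 1436 → tier1
flight=A88: delay_min < 38 or dist_km > 1436 → tier1
flight=A90: delay_min < 38 or dist_km > 1436 → tier1
flight=A95: delay_min < 38 or dist_km > 1436 → tier1
flight=A96: (no match → NULL) → NULL

tier1, tier1, tier1, tier1, tier1, tier1, tier1, tier1, tier1, tier1, NULL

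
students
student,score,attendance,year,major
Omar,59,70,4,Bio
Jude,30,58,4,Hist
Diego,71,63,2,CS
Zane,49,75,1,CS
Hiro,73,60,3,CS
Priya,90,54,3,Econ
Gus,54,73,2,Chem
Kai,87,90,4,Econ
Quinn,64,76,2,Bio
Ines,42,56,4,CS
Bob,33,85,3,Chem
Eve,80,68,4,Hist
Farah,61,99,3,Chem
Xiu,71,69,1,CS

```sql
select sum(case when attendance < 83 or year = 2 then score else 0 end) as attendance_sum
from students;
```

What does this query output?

student=Omar: ✓ → 59
student=Jude: ✓ → 30
student=Diego: ✓ → 71
student=Zane: ✓ → 49
student=Hiro: ✓ → 73
student=Priya: ✓ → 90
student=Gus: ✓ → 54
student=Kai: ✗
student=Quinn: ✓ → 64
student=Ines: ✓ → 42
student=Bob: ✗
student=Eve: ✓ → 80
student=Farah: ✗
student=Xiu: ✓ → 71
attendance_sum = 59 + 30 + 71 + 49 + 73 + 90 + 54 + 64 + 42 + 80 + 71 = 683

683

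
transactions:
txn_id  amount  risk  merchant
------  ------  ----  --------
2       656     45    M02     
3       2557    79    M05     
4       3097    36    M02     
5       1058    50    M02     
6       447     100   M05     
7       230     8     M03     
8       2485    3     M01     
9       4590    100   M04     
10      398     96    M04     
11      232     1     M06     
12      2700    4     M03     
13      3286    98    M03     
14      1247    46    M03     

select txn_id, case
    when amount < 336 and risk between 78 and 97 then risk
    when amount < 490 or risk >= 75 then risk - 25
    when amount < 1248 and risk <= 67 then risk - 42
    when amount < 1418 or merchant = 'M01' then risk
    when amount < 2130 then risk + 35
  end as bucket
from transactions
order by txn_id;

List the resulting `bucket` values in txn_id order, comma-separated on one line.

txn_id=2: amount < 1248 and risk <= 67 → 3
txn_id=3: amount < 490 or risk >= 75 → 54
txn_id=4: (no match → NULL) → NULL
txn_id=5: amount < 1248 and risk <= 67 → 8
txn_id=6: amount < 490 or risk >= 75 → 75
txn_id=7: amount < 490 or risk >= 75 → -17
txn_id=8: amount < 1418 or merchant = 'M01' → 3
txn_id=9: amount < 490 or risk >= 75 → 75
txn_id=10: amount < 490 or risk >= 75 → 71
txn_id=11: amount < 490 or risk >= 75 → -24
txn_id=12: (no match → NULL) → NULL
txn_id=13: amount < 490 or risk >= 75 → 73
txn_id=14: amount < 1248 and risk <= 67 → 4

3, 54, NULL, 8, 75, -17, 3, 75, 71, -24, NULL, 73, 4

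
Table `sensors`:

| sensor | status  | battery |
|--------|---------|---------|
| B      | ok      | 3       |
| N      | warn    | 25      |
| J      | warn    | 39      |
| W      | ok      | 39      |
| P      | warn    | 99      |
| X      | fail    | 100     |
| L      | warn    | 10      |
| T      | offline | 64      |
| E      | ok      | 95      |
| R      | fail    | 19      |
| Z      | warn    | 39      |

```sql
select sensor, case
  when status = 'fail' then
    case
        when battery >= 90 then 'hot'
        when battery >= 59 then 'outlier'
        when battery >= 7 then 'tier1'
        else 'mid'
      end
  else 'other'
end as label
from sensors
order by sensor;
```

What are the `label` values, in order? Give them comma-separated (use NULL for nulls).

sensor=B: status='ok' → outer ELSE → other
sensor=E: status='ok' → outer ELSE → other
sensor=J: status='warn' → outer ELSE → other
sensor=L: status='warn' → outer ELSE → other
sensor=N: status='warn' → outer ELSE → other
sensor=P: status='warn' → outer ELSE → other
sensor=R: status='fail' → inner[battery >= 7] → tier1
sensor=T: status='offline' → outer ELSE → other
sensor=W: status='ok' → outer ELSE → other
sensor=X: status='fail' → inner[battery >= 90] → hot
sensor=Z: status='warn' → outer ELSE → other

other, other, other, other, other, other, tier1, other, other, hot, other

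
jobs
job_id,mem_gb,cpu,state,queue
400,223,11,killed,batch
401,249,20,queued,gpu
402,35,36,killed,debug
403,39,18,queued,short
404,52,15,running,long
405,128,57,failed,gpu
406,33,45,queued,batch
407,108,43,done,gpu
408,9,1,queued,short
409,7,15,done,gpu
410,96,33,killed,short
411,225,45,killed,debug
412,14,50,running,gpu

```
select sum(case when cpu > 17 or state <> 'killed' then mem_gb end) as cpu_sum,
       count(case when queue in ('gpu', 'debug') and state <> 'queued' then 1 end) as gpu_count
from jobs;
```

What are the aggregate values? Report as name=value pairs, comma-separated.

cpu_sum=995, gpu_count=6

[cpu_sum: cpu > 17 or state <> 'killed']
job_id=400: ✗
job_id=401: ✓ → 249
job_id=402: ✓ → 35
job_id=403: ✓ → 39
job_id=404: ✓ → 52
job_id=405: ✓ → 128
job_id=406: ✓ → 33
job_id=407: ✓ → 108
job_id=408: ✓ → 9
job_id=409: ✓ → 7
job_id=410: ✓ → 96
job_id=411: ✓ → 225
job_id=412: ✓ → 14
cpu_sum = 249 + 35 + 39 + 52 + 128 + 33 + 108 + 9 + 7 + 96 + 225 + 14 = 995
—
[gpu_count: queue in ('gpu', 'debug') and state <> 'queued']
job_id=400: ✗
job_id=401: ✗
job_id=402: ✓ → 1
job_id=403: ✗
job_id=404: ✗
job_id=405: ✓ → 1
job_id=406: ✗
job_id=407: ✓ → 1
job_id=408: ✗
job_id=409: ✓ → 1
job_id=410: ✗
job_id=411: ✓ → 1
job_id=412: ✓ → 1
gpu_count = COUNT(1, 1, 1, 1, 1, 1) = 6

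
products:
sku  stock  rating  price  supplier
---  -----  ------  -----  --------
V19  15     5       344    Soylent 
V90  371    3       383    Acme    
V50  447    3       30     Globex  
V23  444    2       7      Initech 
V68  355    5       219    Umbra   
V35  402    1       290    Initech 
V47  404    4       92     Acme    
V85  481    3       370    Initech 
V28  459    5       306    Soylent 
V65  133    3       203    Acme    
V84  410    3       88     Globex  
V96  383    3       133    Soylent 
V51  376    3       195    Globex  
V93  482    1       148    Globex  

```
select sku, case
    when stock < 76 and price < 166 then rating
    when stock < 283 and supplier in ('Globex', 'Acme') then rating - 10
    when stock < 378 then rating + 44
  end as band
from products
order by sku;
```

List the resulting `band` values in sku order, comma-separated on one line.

49, NULL, NULL, NULL, NULL, NULL, 47, -7, 49, NULL, NULL, 47, NULL, NULL

sku=V19: stock < 378 → 49
sku=V23: (no match → NULL) → NULL
sku=V28: (no match → NULL) → NULL
sku=V35: (no match → NULL) → NULL
sku=V47: (no match → NULL) → NULL
sku=V50: (no match → NULL) → NULL
sku=V51: stock < 378 → 47
sku=V65: stock < 283 and supplier in ('Globex', 'Acme') → -7
sku=V68: stock < 378 → 49
sku=V84: (no match → NULL) → NULL
sku=V85: (no match → NULL) → NULL
sku=V90: stock < 378 → 47
sku=V93: (no match → NULL) → NULL
sku=V96: (no match → NULL) → NULL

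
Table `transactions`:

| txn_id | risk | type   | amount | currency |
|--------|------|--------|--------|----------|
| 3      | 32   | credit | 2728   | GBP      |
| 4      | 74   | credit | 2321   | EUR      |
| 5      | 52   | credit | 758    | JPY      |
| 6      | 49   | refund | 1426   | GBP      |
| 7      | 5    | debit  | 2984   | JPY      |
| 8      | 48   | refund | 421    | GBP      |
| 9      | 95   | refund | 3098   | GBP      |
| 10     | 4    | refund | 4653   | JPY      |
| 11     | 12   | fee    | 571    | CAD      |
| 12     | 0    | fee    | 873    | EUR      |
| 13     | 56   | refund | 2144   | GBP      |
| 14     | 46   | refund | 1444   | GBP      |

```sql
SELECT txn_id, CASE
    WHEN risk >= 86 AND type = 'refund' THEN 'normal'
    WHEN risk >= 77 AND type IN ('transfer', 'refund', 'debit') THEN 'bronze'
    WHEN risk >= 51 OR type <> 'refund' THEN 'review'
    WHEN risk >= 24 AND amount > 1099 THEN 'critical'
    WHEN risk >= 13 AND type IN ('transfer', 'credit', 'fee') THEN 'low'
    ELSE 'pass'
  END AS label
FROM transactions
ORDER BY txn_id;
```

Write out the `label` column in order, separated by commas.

review, review, review, critical, review, pass, normal, pass, review, review, review, critical

txn_id=3: risk >= 51 OR type <> 'refund' → review
txn_id=4: risk >= 51 OR type <> 'refund' → review
txn_id=5: risk >= 51 OR type <> 'refund' → review
txn_id=6: risk >= 24 AND amount > 1099 → critical
txn_id=7: risk >= 51 OR type <> 'refund' → review
txn_id=8: ELSE → pass
txn_id=9: risk >= 86 AND type = 'refund' → normal
txn_id=10: ELSE → pass
txn_id=11: risk >= 51 OR type <> 'refund' → review
txn_id=12: risk >= 51 OR type <> 'refund' → review
txn_id=13: risk >= 51 OR type <> 'refund' → review
txn_id=14: risk >= 24 AND amount > 1099 → critical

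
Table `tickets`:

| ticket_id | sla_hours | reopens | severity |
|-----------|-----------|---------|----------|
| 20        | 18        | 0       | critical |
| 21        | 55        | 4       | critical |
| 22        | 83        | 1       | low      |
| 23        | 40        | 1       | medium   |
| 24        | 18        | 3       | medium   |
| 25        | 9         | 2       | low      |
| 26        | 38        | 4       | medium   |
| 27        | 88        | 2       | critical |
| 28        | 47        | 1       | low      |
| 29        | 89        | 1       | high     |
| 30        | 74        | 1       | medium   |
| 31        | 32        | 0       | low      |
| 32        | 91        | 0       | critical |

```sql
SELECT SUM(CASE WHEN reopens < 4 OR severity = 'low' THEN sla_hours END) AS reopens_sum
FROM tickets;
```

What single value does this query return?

589

ticket_id=20: ✓ → 18
ticket_id=21: ✗
ticket_id=22: ✓ → 83
ticket_id=23: ✓ → 40
ticket_id=24: ✓ → 18
ticket_id=25: ✓ → 9
ticket_id=26: ✗
ticket_id=27: ✓ → 88
ticket_id=28: ✓ → 47
ticket_id=29: ✓ → 89
ticket_id=30: ✓ → 74
ticket_id=31: ✓ → 32
ticket_id=32: ✓ → 91
reopens_sum = 18 + 83 + 40 + 18 + 9 + 88 + 47 + 89 + 74 + 32 + 91 = 589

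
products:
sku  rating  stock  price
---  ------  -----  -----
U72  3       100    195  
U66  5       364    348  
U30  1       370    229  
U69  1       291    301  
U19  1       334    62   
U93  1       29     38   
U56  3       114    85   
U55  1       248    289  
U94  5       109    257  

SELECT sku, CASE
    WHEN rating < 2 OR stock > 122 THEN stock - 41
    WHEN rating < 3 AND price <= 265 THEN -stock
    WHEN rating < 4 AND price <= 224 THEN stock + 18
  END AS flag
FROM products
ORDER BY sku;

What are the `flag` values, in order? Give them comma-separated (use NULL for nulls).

293, 329, 207, 132, 323, 250, 118, -12, NULL

sku=U19: rating < 2 OR stock > 122 → 293
sku=U30: rating < 2 OR stock > 122 → 329
sku=U55: rating < 2 OR stock > 122 → 207
sku=U56: rating < 4 AND price <= 224 → 132
sku=U66: rating < 2 OR stock > 122 → 323
sku=U69: rating < 2 OR stock > 122 → 250
sku=U72: rating < 4 AND price <= 224 → 118
sku=U93: rating < 2 OR stock > 122 → -12
sku=U94: (no match → NULL) → NULL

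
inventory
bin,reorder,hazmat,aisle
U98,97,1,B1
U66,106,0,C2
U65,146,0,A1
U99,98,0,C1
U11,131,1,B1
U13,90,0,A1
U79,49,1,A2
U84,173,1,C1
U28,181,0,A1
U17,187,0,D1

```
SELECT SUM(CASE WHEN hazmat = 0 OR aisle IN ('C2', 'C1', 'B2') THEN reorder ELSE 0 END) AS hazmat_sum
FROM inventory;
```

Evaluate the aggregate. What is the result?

981

bin=U98: ✗
bin=U66: ✓ → 106
bin=U65: ✓ → 146
bin=U99: ✓ → 98
bin=U11: ✗
bin=U13: ✓ → 90
bin=U79: ✗
bin=U84: ✓ → 173
bin=U28: ✓ → 181
bin=U17: ✓ → 187
hazmat_sum = 106 + 146 + 98 + 90 + 173 + 181 + 187 = 981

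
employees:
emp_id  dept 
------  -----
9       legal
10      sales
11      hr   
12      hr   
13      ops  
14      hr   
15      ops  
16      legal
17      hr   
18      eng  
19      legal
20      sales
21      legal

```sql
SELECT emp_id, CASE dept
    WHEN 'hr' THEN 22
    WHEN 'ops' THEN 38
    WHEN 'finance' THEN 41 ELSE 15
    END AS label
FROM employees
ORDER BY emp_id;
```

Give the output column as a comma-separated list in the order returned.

emp_id=9: ELSE → 15
emp_id=10: ELSE → 15
emp_id=11: dept='hr' → 22
emp_id=12: dept='hr' → 22
emp_id=13: dept='ops' → 38
emp_id=14: dept='hr' → 22
emp_id=15: dept='ops' → 38
emp_id=16: ELSE → 15
emp_id=17: dept='hr' → 22
emp_id=18: ELSE → 15
emp_id=19: ELSE → 15
emp_id=20: ELSE → 15
emp_id=21: ELSE → 15

15, 15, 22, 22, 38, 22, 38, 15, 22, 15, 15, 15, 15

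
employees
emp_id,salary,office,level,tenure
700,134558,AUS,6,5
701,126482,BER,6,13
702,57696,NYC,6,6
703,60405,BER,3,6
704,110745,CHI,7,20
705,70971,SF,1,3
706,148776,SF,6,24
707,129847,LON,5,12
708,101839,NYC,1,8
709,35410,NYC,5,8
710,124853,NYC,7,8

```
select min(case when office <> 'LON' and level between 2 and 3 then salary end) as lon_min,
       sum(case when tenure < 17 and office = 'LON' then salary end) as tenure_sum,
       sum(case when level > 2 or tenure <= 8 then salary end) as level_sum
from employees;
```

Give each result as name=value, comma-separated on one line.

lon_min=60405, tenure_sum=129847, level_sum=1101582

[lon_min: office <> 'LON' and level between 2 and 3]
emp_id=700: ✗
emp_id=701: ✗
emp_id=702: ✗
emp_id=703: ✓ → 60405
emp_id=704: ✗
emp_id=705: ✗
emp_id=706: ✗
emp_id=707: ✗
emp_id=708: ✗
emp_id=709: ✗
emp_id=710: ✗
lon_min = MIN(60405) = 60405
—
[tenure_sum: tenure < 17 and office = 'LON']
emp_id=700: ✗
emp_id=701: ✗
emp_id=702: ✗
emp_id=703: ✗
emp_id=704: ✗
emp_id=705: ✗
emp_id=706: ✗
emp_id=707: ✓ → 129847
emp_id=708: ✗
emp_id=709: ✗
emp_id=710: ✗
tenure_sum = 129847
—
[level_sum: level > 2 or tenure <= 8]
emp_id=700: ✓ → 134558
emp_id=701: ✓ → 126482
emp_id=702: ✓ → 57696
emp_id=703: ✓ → 60405
emp_id=704: ✓ → 110745
emp_id=705: ✓ → 70971
emp_id=706: ✓ → 148776
emp_id=707: ✓ → 129847
emp_id=708: ✓ → 101839
emp_id=709: ✓ → 35410
emp_id=710: ✓ → 124853
level_sum = 134558 + 126482 + 57696 + 60405 + 110745 + 70971 + 148776 + 129847 + 101839 + 35410 + 124853 = 1101582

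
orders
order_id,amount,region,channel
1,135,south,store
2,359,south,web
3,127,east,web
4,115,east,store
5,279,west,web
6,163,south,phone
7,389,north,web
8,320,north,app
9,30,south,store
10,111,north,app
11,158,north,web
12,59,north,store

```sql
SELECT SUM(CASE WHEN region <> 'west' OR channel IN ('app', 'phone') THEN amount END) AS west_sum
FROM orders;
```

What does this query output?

order_id=1: ✓ → 135
order_id=2: ✓ → 359
order_id=3: ✓ → 127
order_id=4: ✓ → 115
order_id=5: ✗
order_id=6: ✓ → 163
order_id=7: ✓ → 389
order_id=8: ✓ → 320
order_id=9: ✓ → 30
order_id=10: ✓ → 111
order_id=11: ✓ → 158
order_id=12: ✓ → 59
west_sum = 135 + 359 + 127 + 115 + 163 + 389 + 320 + 30 + 111 + 158 + 59 = 1966

1966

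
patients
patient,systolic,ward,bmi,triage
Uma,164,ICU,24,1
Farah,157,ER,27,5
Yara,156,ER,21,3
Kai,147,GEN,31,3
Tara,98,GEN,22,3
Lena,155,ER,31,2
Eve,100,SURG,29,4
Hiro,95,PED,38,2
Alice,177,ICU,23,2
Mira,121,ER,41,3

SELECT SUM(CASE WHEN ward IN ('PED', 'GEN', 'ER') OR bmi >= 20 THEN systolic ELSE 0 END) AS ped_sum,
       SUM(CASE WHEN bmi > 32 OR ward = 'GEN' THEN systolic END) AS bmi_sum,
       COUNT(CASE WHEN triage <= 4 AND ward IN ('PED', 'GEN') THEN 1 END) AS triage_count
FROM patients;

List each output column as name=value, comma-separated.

ped_sum=1370, bmi_sum=461, triage_count=3

[ped_sum: ward IN ('PED', 'GEN', 'ER') OR bmi >= 20]
patient=Uma: ✓ → 164
patient=Farah: ✓ → 157
patient=Yara: ✓ → 156
patient=Kai: ✓ → 147
patient=Tara: ✓ → 98
patient=Lena: ✓ → 155
patient=Eve: ✓ → 100
patient=Hiro: ✓ → 95
patient=Alice: ✓ → 177
patient=Mira: ✓ → 121
ped_sum = 164 + 157 + 156 + 147 + 98 + 155 + 100 + 95 + 177 + 121 = 1370
—
[bmi_sum: bmi > 32 OR ward = 'GEN']
patient=Uma: ✗
patient=Farah: ✗
patient=Yara: ✗
patient=Kai: ✓ → 147
patient=Tara: ✓ → 98
patient=Lena: ✗
patient=Eve: ✗
patient=Hiro: ✓ → 95
patient=Alice: ✗
patient=Mira: ✓ → 121
bmi_sum = 147 + 98 + 95 + 121 = 461
—
[triage_count: triage <= 4 AND ward IN ('PED', 'GEN')]
patient=Uma: ✗
patient=Farah: ✗
patient=Yara: ✗
patient=Kai: ✓ → 1
patient=Tara: ✓ → 1
patient=Lena: ✗
patient=Eve: ✗
patient=Hiro: ✓ → 1
patient=Alice: ✗
patient=Mira: ✗
triage_count = COUNT(1, 1, 1) = 3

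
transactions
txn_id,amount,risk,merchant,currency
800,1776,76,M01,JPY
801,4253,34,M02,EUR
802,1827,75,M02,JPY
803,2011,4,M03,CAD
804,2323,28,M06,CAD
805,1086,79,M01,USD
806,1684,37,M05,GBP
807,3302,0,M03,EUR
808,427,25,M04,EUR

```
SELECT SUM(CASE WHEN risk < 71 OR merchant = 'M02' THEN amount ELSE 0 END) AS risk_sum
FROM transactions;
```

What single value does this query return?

15827

txn_id=800: ✗
txn_id=801: ✓ → 4253
txn_id=802: ✓ → 1827
txn_id=803: ✓ → 2011
txn_id=804: ✓ → 2323
txn_id=805: ✗
txn_id=806: ✓ → 1684
txn_id=807: ✓ → 3302
txn_id=808: ✓ → 427
risk_sum = 4253 + 1827 + 2011 + 2323 + 1684 + 3302 + 427 = 15827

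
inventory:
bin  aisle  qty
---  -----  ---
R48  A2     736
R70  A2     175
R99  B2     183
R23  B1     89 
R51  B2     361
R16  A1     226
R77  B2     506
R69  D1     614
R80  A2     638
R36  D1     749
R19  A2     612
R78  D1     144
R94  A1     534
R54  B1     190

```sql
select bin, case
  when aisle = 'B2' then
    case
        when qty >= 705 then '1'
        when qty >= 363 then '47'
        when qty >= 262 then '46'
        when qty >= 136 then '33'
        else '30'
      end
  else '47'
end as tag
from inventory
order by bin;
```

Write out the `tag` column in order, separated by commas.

bin=R16: aisle='A1' → outer ELSE → 47
bin=R19: aisle='A2' → outer ELSE → 47
bin=R23: aisle='B1' → outer ELSE → 47
bin=R36: aisle='D1' → outer ELSE → 47
bin=R48: aisle='A2' → outer ELSE → 47
bin=R51: aisle='B2' → inner[qty >= 262] → 46
bin=R54: aisle='B1' → outer ELSE → 47
bin=R69: aisle='D1' → outer ELSE → 47
bin=R70: aisle='A2' → outer ELSE → 47
bin=R77: aisle='B2' → inner[qty >= 363] → 47
bin=R78: aisle='D1' → outer ELSE → 47
bin=R80: aisle='A2' → outer ELSE → 47
bin=R94: aisle='A1' → outer ELSE → 47
bin=R99: aisle='B2' → inner[qty >= 136] → 33

47, 47, 47, 47, 47, 46, 47, 47, 47, 47, 47, 47, 47, 33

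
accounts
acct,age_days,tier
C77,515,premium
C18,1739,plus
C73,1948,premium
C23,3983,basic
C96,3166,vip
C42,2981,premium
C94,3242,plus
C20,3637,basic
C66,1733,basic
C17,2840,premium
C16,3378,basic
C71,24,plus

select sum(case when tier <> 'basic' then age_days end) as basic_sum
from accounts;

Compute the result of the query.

acct=C77: ✓ → 515
acct=C18: ✓ → 1739
acct=C73: ✓ → 1948
acct=C23: ✗
acct=C96: ✓ → 3166
acct=C42: ✓ → 2981
acct=C94: ✓ → 3242
acct=C20: ✗
acct=C66: ✗
acct=C17: ✓ → 2840
acct=C16: ✗
acct=C71: ✓ → 24
basic_sum = 515 + 1739 + 1948 + 3166 + 2981 + 3242 + 2840 + 24 = 16455

16455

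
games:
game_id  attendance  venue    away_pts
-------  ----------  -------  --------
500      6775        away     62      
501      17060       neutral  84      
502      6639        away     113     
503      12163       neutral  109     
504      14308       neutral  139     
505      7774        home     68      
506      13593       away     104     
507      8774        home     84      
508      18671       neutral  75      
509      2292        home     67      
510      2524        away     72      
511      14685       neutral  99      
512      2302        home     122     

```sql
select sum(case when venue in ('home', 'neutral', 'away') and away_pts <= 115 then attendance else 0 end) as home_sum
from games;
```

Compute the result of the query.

game_id=500: ✓ → 6775
game_id=501: ✓ → 17060
game_id=502: ✓ → 6639
game_id=503: ✓ → 12163
game_id=504: ✗
game_id=505: ✓ → 7774
game_id=506: ✓ → 13593
game_id=507: ✓ → 8774
game_id=508: ✓ → 18671
game_id=509: ✓ → 2292
game_id=510: ✓ → 2524
game_id=511: ✓ → 14685
game_id=512: ✗
home_sum = 6775 + 17060 + 6639 + 12163 + 7774 + 13593 + 8774 + 18671 + 2292 + 2524 + 14685 = 110950

110950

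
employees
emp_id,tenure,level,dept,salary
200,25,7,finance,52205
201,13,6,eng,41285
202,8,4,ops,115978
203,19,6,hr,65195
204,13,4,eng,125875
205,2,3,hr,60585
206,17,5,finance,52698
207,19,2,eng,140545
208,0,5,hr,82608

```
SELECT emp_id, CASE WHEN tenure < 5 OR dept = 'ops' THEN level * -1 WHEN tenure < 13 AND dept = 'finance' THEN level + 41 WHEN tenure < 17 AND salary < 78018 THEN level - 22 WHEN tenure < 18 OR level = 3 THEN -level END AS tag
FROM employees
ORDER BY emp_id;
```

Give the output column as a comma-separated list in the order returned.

emp_id=200: (no match → NULL) → NULL
emp_id=201: tenure < 17 AND salary < 78018 → -16
emp_id=202: tenure < 5 OR dept = 'ops' → -4
emp_id=203: (no match → NULL) → NULL
emp_id=204: tenure < 18 OR level = 3 → -4
emp_id=205: tenure < 5 OR dept = 'ops' → -3
emp_id=206: tenure < 18 OR level = 3 → -5
emp_id=207: (no match → NULL) → NULL
emp_id=208: tenure < 5 OR dept = 'ops' → -5

NULL, -16, -4, NULL, -4, -3, -5, NULL, -5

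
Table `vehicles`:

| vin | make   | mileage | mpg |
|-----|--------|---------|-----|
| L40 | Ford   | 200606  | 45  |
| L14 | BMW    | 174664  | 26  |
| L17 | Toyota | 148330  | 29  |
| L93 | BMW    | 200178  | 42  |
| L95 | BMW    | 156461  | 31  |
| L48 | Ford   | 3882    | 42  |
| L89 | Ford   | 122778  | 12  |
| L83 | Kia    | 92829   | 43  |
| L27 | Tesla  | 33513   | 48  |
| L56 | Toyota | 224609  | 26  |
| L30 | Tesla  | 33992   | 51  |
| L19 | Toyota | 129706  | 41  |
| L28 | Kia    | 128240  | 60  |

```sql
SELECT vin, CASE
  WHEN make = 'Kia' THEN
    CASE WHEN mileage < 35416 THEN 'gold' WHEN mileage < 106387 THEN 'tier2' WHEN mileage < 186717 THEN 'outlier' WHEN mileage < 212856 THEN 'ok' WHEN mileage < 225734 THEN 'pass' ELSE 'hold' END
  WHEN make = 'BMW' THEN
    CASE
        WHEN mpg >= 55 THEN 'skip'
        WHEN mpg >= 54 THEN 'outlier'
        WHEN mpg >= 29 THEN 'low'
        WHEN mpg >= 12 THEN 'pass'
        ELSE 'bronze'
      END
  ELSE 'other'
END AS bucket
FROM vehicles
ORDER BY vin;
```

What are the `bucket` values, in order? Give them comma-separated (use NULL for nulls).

vin=L14: make='BMW' → inner[mpg >= 12] → pass
vin=L17: make='Toyota' → outer ELSE → other
vin=L19: make='Toyota' → outer ELSE → other
vin=L27: make='Tesla' → outer ELSE → other
vin=L28: make='Kia' → inner[mileage < 186717] → outlier
vin=L30: make='Tesla' → outer ELSE → other
vin=L40: make='Ford' → outer ELSE → other
vin=L48: make='Ford' → outer ELSE → other
vin=L56: make='Toyota' → outer ELSE → other
vin=L83: make='Kia' → inner[mileage < 106387] → tier2
vin=L89: make='Ford' → outer ELSE → other
vin=L93: make='BMW' → inner[mpg >= 29] → low
vin=L95: make='BMW' → inner[mpg >= 29] → low

pass, other, other, other, outlier, other, other, other, other, tier2, other, low, low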